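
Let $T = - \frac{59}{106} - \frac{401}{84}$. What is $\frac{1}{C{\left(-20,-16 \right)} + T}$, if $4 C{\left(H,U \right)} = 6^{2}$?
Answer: $\frac{4452}{16337} \approx 0.27251$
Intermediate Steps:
$C{\left(H,U \right)} = 9$ ($C{\left(H,U \right)} = \frac{6^{2}}{4} = \frac{1}{4} \cdot 36 = 9$)
$T = - \frac{23731}{4452}$ ($T = \left(-59\right) \frac{1}{106} - \frac{401}{84} = - \frac{59}{106} - \frac{401}{84} = - \frac{23731}{4452} \approx -5.3304$)
$\frac{1}{C{\left(-20,-16 \right)} + T} = \frac{1}{9 - \frac{23731}{4452}} = \frac{1}{\frac{16337}{4452}} = \frac{4452}{16337}$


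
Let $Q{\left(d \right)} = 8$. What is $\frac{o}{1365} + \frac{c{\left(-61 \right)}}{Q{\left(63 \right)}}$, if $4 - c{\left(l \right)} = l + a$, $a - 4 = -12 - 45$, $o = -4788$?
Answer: $\frac{2923}{260} \approx 11.242$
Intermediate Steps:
$a = -53$ ($a = 4 - 57 = -53$)
$c{\left(l \right)} = 57 - l$ ($c{\left(l \right)} = 4 - \left(l - 53\right) = 4 - \left(-53 + l\right) = 57 - l$)
$\frac{o}{1365} + \frac{c{\left(-61 \right)}}{Q{\left(63 \right)}} = - \frac{4788}{1365} + \frac{57 - -61}{8} = \left(-4788\right) \frac{1}{1365} + \left(57 + 61\right) \frac{1}{8} = - \frac{228}{65} + 118 \cdot \frac{1}{8} = - \frac{228}{65} + \frac{59}{4} = \frac{2923}{260}$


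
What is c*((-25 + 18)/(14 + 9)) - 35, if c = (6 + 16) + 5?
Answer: -994/23 ≈ -43.217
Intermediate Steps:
c = 27 (c = 22 + 5 = 27)
c*((-25 + 18)/(14 + 9)) - 35 = 27*((-25 + 18)/(14 + 9)) - 35 = 27*(-7/23) - 35 = -189/23 - 35 = -994/23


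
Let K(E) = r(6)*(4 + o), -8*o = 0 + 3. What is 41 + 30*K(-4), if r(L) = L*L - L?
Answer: 6607/2 ≈ 3303.5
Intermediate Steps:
r(L) = L² - L
o = -3/8 (o = -(0 + 3)/8 = -⅛*3 = -3/8 ≈ -0.37500)
K(E) = 435/4 (K(E) = (6*(-1 + 6))*(4 - 3/8) = (6*5)*(29/8) = 30*(29/8) = 435/4)
41 + 30*K(-4) = 41 + 30*(435/4) = 41 + 6525/2 = 6607/2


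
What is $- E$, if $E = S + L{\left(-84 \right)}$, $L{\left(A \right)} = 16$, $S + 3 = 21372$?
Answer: $-21385$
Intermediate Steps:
$S = 21369$ ($S = -3 + 21372 = 21369$)
$E = 21385$ ($E = 21369 + 16 = 21385$)
$- E = \left(-1\right) 21385 = -21385$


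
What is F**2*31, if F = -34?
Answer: 35836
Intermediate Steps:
F**2*31 = (-34)**2*31 = 1156*31 = 35836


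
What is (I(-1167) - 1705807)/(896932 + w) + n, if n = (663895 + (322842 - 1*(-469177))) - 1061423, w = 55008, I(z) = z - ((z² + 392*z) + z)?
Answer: 93882288077/237985 ≈ 3.9449e+5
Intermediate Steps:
I(z) = -z² - 392*z (I(z) = z - (z² + 393*z) = z + (-z² - 393*z) = -z² - 392*z)
n = 394491 (n = (663895 + (322842 + 469177)) - 1061423 = (663895 + 792019) - 1061423 = 1455914 - 1061423 = 394491)
(I(-1167) - 1705807)/(896932 + w) + n = (-1*(-1167)*(392 - 1167) - 1705807)/(896932 + 55008) + 394491 = (-1*(-1167)*(-775) - 1705807)/951940 + 394491 = (-904425 - 1705807)*(1/951940) + 394491 = -2610232*1/951940 + 394491 = -652558/237985 + 394491 = 93882288077/237985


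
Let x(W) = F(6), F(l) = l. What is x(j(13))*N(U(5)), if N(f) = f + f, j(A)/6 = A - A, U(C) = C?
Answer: 60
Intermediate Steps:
j(A) = 0 (j(A) = 6*(A - A) = 6*0 = 0)
x(W) = 6
N(f) = 2*f
x(j(13))*N(U(5)) = 6*(2*5) = 6*10 = 60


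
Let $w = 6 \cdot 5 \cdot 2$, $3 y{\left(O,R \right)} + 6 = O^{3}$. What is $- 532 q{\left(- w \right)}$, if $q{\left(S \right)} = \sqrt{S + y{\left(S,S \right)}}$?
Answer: $- 532 i \sqrt{72062} \approx - 1.4281 \cdot 10^{5} i$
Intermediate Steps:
$y{\left(O,R \right)} = -2 + \frac{O^{3}}{3}$
$w = 60$ ($w = 30 \cdot 2 = 60$)
$q{\left(S \right)} = \sqrt{-2 + S + \frac{S^{3}}{3}}$ ($q{\left(S \right)} = \sqrt{S + \left(-2 + \frac{S^{3}}{3}\right)} = \sqrt{-2 + S + \frac{S^{3}}{3}}$)
$- 532 q{\left(- w \right)} = - 532 \frac{\sqrt{-18 + 3 \left(\left(-1\right) 60\right)^{3} + 9 \left(\left(-1\right) 60\right)}}{3} = - 532 \frac{\sqrt{-18 + 3 \left(-60\right)^{3} + 9 \left(-60\right)}}{3} = - 532 \frac{\sqrt{-18 + 3 \left(-216000\right) - 540}}{3} = - 532 \frac{\sqrt{-18 - 648000 - 540}}{3} = - 532 \frac{\sqrt{-648558}}{3} = - 532 \frac{3 i \sqrt{72062}}{3} = - 532 i \sqrt{72062}$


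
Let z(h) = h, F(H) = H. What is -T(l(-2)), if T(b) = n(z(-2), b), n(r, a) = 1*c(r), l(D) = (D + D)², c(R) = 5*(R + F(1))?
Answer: 5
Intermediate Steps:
c(R) = 5 + 5*R (c(R) = 5*(R + 1) = 5*(1 + R) = 5 + 5*R)
l(D) = 4*D² (l(D) = (2*D)² = 4*D²)
n(r, a) = 5 + 5*r (n(r, a) = 1*(5 + 5*r) = 5 + 5*r)
T(b) = -5 (T(b) = 5 + 5*(-2) = 5 - 10 = -5)
-T(l(-2)) = -1*(-5) = 5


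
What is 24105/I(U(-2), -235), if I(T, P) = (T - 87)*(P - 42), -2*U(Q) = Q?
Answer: 24105/23822 ≈ 1.0119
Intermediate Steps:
U(Q) = -Q/2
I(T, P) = (-87 + T)*(-42 + P)
24105/I(U(-2), -235) = 24105/(3654 - 87*(-235) - (-21)*(-2) - (-235)*(-2)/2) = 24105/(3654 + 20445 - 42*1 - 235*1) = 24105/(3654 + 20445 - 42 - 235) = 24105/23822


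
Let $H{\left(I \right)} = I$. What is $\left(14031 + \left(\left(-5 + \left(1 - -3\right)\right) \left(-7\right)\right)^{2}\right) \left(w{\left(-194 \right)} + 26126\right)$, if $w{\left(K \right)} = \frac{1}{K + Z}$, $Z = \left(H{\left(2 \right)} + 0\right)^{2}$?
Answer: $\frac{6989226112}{19} \approx 3.6785 \cdot 10^{8}$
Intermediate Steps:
$Z = 4$ ($Z = \left(2 + 0\right)^{2} = 2^{2} = 4$)
$w{\left(K \right)} = \frac{1}{4 + K}$ ($w{\left(K \right)} = \frac{1}{K + 4} = \frac{1}{4 + K}$)
$\left(14031 + \left(\left(-5 + \left(1 - -3\right)\right) \left(-7\right)\right)^{2}\right) \left(w{\left(-194 \right)} + 26126\right) = \left(14031 + \left(\left(-5 + \left(1 - -3\right)\right) \left(-7\right)\right)^{2}\right) \left(\frac{1}{4 - 194} + 26126\right) = \left(14031 + \left(\left(-5 + \left(1 + 3\right)\right) \left(-7\right)\right)^{2}\right) \left(\frac{1}{-190} + 26126\right) = \left(14031 + \left(\left(-5 + 4\right) \left(-7\right)\right)^{2}\right) \left(- \frac{1}{190} + 26126\right) = \left(14031 + \left(\left(-1\right) \left(-7\right)\right)^{2}\right) \frac{4963939}{190} = \left(14031 + 7^{2}\right) \frac{4963939}{190} = \left(14031 + 49\right) \frac{4963939}{190} = 14080 \cdot \frac{4963939}{190} = \frac{6989226112}{19}$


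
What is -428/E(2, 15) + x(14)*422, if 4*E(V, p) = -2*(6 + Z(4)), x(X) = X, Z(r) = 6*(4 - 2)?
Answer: 53600/9 ≈ 5955.6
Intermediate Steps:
Z(r) = 12 (Z(r) = 6*2 = 12)
E(V, p) = -9 (E(V, p) = (-2*(6 + 12))/4 = (-2*18)/4 = (¼)*(-36) = -9)
-428/E(2, 15) + x(14)*422 = -428/(-9) + 14*422 = -428*(-⅑) + 5908 = 428/9 + 5908 = 53600/9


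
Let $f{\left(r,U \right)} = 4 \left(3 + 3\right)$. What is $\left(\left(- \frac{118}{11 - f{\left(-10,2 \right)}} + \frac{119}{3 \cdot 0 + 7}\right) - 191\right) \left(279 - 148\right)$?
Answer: $- \frac{280864}{13} \approx -21605.0$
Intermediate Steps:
$f{\left(r,U \right)} = 24$ ($f{\left(r,U \right)} = 4 \cdot 6 = 24$)
$\left(\left(- \frac{118}{11 - f{\left(-10,2 \right)}} + \frac{119}{3 \cdot 0 + 7}\right) - 191\right) \left(279 - 148\right) = \left(\left(- \frac{118}{11 - 24} + \frac{119}{3 \cdot 0 + 7}\right) - 191\right) \left(279 - 148\right) = \left(\left(- \frac{118}{11 - 24} + \frac{119}{0 + 7}\right) - 191\right) 131 = \left(\left(- \frac{118}{-13} + \frac{119}{7}\right) - 191\right) 131 = \left(\left(\left(-118\right) \left(- \frac{1}{13}\right) + 119 \cdot \frac{1}{7}\right) - 191\right) 131 = \left(\left(\frac{118}{13} + 17\right) - 191\right) 131 = \left(\frac{339}{13} - 191\right) 131 = \left(- \frac{2144}{13}\right) 131 = - \frac{280864}{13}$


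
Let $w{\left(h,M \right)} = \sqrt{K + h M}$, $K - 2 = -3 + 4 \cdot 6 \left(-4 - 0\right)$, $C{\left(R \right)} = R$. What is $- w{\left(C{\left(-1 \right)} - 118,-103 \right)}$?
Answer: $- 8 \sqrt{190} \approx -110.27$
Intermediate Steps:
$K = -97$ ($K = 2 + \left(-3 + 4 \cdot 6 \left(-4 - 0\right)\right) = 2 + \left(-3 + 4 \cdot 6 \left(-4 + 0\right)\right) = 2 + \left(-3 + 4 \cdot 6 \left(-4\right)\right) = 2 + \left(-3 + 4 \left(-24\right)\right) = 2 - 99 = -97$)
$w{\left(h,M \right)} = \sqrt{-97 + M h}$ ($w{\left(h,M \right)} = \sqrt{-97 + h M} = \sqrt{-97 + M h}$)
$- w{\left(C{\left(-1 \right)} - 118,-103 \right)} = - \sqrt{-97 - 103 \left(-1 - 118\right)} = - \sqrt{-97 - -12257} = - \sqrt{-97 + 12257} = - \sqrt{12160} = - 8 \sqrt{190}$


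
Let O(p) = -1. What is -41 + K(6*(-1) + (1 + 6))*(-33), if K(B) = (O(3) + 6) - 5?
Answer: -41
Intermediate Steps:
K(B) = 0 (K(B) = (-1 + 6) - 5 = 5 - 5 = 0)
-41 + K(6*(-1) + (1 + 6))*(-33) = -41 + 0*(-33) = -41 + 0 = -41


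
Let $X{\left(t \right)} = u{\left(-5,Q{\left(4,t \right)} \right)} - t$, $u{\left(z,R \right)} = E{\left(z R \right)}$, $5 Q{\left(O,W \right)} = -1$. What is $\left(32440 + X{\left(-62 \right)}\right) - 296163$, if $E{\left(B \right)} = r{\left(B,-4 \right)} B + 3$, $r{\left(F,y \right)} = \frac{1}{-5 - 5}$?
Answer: $- \frac{2636581}{10} \approx -2.6366 \cdot 10^{5}$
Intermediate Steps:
$Q{\left(O,W \right)} = - \frac{1}{5}$ ($Q{\left(O,W \right)} = \frac{1}{5} \left(-1\right) = - \frac{1}{5}$)
$r{\left(F,y \right)} = - \frac{1}{10}$ ($r{\left(F,y \right)} = \frac{1}{-10} = - \frac{1}{10}$)
$E{\left(B \right)} = 3 - \frac{B}{10}$ ($E{\left(B \right)} = - \frac{B}{10} + 3 = 3 - \frac{B}{10}$)
$u{\left(z,R \right)} = 3 - \frac{R z}{10}$ ($u{\left(z,R \right)} = 3 - \frac{z R}{10} = 3 - \frac{R z}{10}$)
$X{\left(t \right)} = \frac{29}{10} - t$ ($X{\left(t \right)} = \left(3 - \left(- \frac{1}{50}\right) \left(-5\right)\right) - t = \left(3 - \frac{1}{10}\right) - t = \frac{29}{10} - t$)
$\left(32440 + X{\left(-62 \right)}\right) - 296163 = \left(32440 + \left(\frac{29}{10} - -62\right)\right) - 296163 = \left(32440 + \left(\frac{29}{10} + 62\right)\right) - 296163 = \left(32440 + \frac{649}{10}\right) - 296163 = \frac{325049}{10} - 296163 = - \frac{2636581}{10}$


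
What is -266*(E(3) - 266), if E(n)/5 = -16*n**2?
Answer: 262276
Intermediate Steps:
E(n) = -80*n**2 (E(n) = 5*(-16*n**2) = -80*n**2)
-266*(E(3) - 266) = -266*(-80*3**2 - 266) = -266*(-80*9 - 266) = -266*(-720 - 266) = -266*(-986) = 262276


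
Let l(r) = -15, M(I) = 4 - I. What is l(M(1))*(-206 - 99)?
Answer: 4575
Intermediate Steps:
l(M(1))*(-206 - 99) = -15*(-206 - 99) = -15*(-305) = 4575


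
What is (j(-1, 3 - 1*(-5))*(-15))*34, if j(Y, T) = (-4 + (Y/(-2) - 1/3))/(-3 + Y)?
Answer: -1955/4 ≈ -488.75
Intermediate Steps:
j(Y, T) = (-13/3 - Y/2)/(-3 + Y) (j(Y, T) = (-4 + (Y*(-½) - 1*⅓))/(-3 + Y) = (-4 + (-Y/2 - ⅓))/(-3 + Y) = (-4 + (-⅓ - Y/2))/(-3 + Y) = (-13/3 - Y/2)/(-3 + Y))
(j(-1, 3 - 1*(-5))*(-15))*34 = (((-26 - 3*(-1))/(6*(-3 - 1)))*(-15))*34 = (((⅙)*(-26 + 3)/(-4))*(-15))*34 = (((⅙)*(-¼)*(-23))*(-15))*34 = ((23/24)*(-15))*34 = -115/8*34 = -1955/4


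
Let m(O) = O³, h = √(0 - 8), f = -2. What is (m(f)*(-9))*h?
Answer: 144*I*√2 ≈ 203.65*I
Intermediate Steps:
h = 2*I*√2 (h = √(-8) = 2*I*√2 ≈ 2.8284*I)
(m(f)*(-9))*h = ((-2)³*(-9))*(2*I*√2) = (-8*(-9))*(2*I*√2) = 72*(2*I*√2) = 144*I*√2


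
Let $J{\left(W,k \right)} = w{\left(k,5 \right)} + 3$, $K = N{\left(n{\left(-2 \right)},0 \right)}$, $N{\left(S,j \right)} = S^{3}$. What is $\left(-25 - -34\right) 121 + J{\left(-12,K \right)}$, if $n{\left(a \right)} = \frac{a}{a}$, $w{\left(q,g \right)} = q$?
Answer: $1093$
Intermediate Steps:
$n{\left(a \right)} = 1$
$K = 1$ ($K = 1^{3} = 1$)
$J{\left(W,k \right)} = 3 + k$ ($J{\left(W,k \right)} = k + 3 = 3 + k$)
$\left(-25 - -34\right) 121 + J{\left(-12,K \right)} = \left(-25 - -34\right) 121 + \left(3 + 1\right) = \left(-25 + 34\right) 121 + 4 = 9 \cdot 121 + 4 = 1089 + 4 = 1093$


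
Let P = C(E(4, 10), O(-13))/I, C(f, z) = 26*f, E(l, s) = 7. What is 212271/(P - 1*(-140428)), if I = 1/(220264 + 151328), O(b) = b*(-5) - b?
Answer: 212271/67770172 ≈ 0.0031322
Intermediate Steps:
O(b) = -6*b (O(b) = -5*b - b = -6*b)
I = 1/371592 ≈ 2.6911e-6
P = 67629744 (P = (26*7)/(1/371592) = 182*371592 = 67629744)
212271/(P - 1*(-140428)) = 212271/(67629744 - 1*(-140428)) = 212271/(67629744 + 140428) = 212271/67770172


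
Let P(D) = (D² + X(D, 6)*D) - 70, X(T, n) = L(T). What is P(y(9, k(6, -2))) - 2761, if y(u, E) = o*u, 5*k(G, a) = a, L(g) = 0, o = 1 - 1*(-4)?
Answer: -806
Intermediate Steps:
o = 5 (o = 1 + 4 = 5)
X(T, n) = 0
k(G, a) = a/5
y(u, E) = 5*u
P(D) = -70 + D² (P(D) = (D² + 0*D) - 70 = (D² + 0) - 70 = D² - 70 = -70 + D²)
P(y(9, k(6, -2))) - 2761 = (-70 + (5*9)²) - 2761 = (-70 + 45²) - 2761 = (-70 + 2025) - 2761 = 1955 - 2761 = -806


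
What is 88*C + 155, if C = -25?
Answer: -2045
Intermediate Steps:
88*C + 155 = 88*(-25) + 155 = -2200 + 155 = -2045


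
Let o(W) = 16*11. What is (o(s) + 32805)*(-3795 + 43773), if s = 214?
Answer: 1318514418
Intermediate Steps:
o(W) = 176
(o(s) + 32805)*(-3795 + 43773) = (176 + 32805)*(-3795 + 43773) = 32981*39978 = 1318514418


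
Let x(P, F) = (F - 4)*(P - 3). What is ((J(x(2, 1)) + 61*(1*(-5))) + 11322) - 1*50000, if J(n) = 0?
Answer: -38983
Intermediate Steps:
x(P, F) = (-4 + F)*(-3 + P)
((J(x(2, 1)) + 61*(1*(-5))) + 11322) - 1*50000 = ((0 + 61*(1*(-5))) + 11322) - 1*50000 = ((0 + 61*(-5)) + 11322) - 50000 = ((0 - 305) + 11322) - 50000 = (-305 + 11322) - 50000 = 11017 - 50000 = -38983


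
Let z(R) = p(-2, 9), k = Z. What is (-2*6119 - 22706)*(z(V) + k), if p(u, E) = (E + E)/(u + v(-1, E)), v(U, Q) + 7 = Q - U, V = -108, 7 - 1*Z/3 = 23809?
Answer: 2494582272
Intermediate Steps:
Z = -71406 (Z = 21 - 3*23809 = 21 - 71427 = -71406)
k = -71406
v(U, Q) = -7 + Q - U (v(U, Q) = -7 + (Q - U) = -7 + Q - U)
p(u, E) = 2*E/(-6 + E + u) (p(u, E) = (E + E)/(u + (-7 + E - 1*(-1))) = (2*E)/(u + (-7 + E + 1)) = (2*E)/(u + (-6 + E)) = (2*E)/(-6 + E + u) = 2*E/(-6 + E + u))
z(R) = 18 (z(R) = 2*9/(-6 + 9 - 2) = 2*9/1 = 2*9*1 = 18)
(-2*6119 - 22706)*(z(V) + k) = (-2*6119 - 22706)*(18 - 71406) = (-12238 - 22706)*(-71388) = -34944*(-71388) = 2494582272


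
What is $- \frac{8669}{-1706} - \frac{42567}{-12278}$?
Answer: $\frac{6394903}{748081} \approx 8.5484$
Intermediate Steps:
$- \frac{8669}{-1706} - \frac{42567}{-12278} = \left(-8669\right) \left(- \frac{1}{1706}\right) - - \frac{6081}{1754} = \frac{8669}{1706} + \frac{6081}{1754} = \frac{6394903}{748081}$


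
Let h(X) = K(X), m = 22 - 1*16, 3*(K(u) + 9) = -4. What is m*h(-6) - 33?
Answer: -95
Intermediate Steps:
K(u) = -31/3 (K(u) = -9 + (⅓)*(-4) = -9 - 4/3 = -31/3)
m = 6 (m = 22 - 16 = 6)
h(X) = -31/3
m*h(-6) - 33 = 6*(-31/3) - 33 = -62 - 33 = -95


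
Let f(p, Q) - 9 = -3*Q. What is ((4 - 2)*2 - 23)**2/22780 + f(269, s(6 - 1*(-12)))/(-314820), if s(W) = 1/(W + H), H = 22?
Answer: 75631139/4781066400 ≈ 0.015819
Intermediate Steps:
s(W) = 1/(22 + W) (s(W) = 1/(W + 22) = 1/(22 + W))
f(p, Q) = 9 - 3*Q
((4 - 2)*2 - 23)**2/22780 + f(269, s(6 - 1*(-12)))/(-314820) = ((4 - 2)*2 - 23)**2/22780 + (9 - 3/(22 + (6 - 1*(-12))))/(-314820) = (2*2 - 23)**2*(1/22780) + (9 - 3/(22 + (6 + 12)))*(-1/314820) = (4 - 23)**2*(1/22780) + (9 - 3/(22 + 18))*(-1/314820) = (-19)**2*(1/22780) + (9 - 3/40)*(-1/314820) = 361*(1/22780) + (9 - 3*1/40)*(-1/314820) = 361/22780 + (9 - 3/40)*(-1/314820) = 361/22780 + (357/40)*(-1/314820) = 361/22780 - 119/4197600 = 75631139/4781066400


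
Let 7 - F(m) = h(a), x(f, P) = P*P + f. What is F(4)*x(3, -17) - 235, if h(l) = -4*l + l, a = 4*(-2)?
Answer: -5199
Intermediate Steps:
a = -8
x(f, P) = f + P² (x(f, P) = P² + f = f + P²)
h(l) = -3*l
F(m) = -17 (F(m) = 7 - (-3)*(-8) = 7 - 1*24 = 7 - 24 = -17)
F(4)*x(3, -17) - 235 = -17*(3 + (-17)²) - 235 = -17*(3 + 289) - 235 = -17*292 - 235 = -4964 - 235 = -5199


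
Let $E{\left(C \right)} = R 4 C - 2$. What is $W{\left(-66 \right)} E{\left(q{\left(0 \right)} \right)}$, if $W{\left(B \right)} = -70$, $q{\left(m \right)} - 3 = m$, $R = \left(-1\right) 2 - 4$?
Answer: $5180$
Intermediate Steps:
$R = -6$ ($R = -2 - 4 = -6$)
$q{\left(m \right)} = 3 + m$
$E{\left(C \right)} = -2 - 24 C$ ($E{\left(C \right)} = \left(-6\right) 4 C - 2 = - 24 C - 2 = -2 - 24 C$)
$W{\left(-66 \right)} E{\left(q{\left(0 \right)} \right)} = - 70 \left(-2 - 24 \left(3 + 0\right)\right) = - 70 \left(-2 - 72\right) = \left(-70\right) \left(-74\right) = 5180$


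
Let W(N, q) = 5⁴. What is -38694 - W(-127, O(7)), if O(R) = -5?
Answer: -39319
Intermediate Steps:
W(N, q) = 625
-38694 - W(-127, O(7)) = -38694 - 1*625 = -38694 - 625 = -39319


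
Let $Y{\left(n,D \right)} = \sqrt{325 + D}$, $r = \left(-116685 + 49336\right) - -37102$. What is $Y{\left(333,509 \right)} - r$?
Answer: $30247 + \sqrt{834} \approx 30276.0$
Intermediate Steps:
$r = -30247$ ($r = -67349 + 37102 = -30247$)
$Y{\left(333,509 \right)} - r = \sqrt{325 + 509} - -30247 = \sqrt{834} + 30247 = 30247 + \sqrt{834}$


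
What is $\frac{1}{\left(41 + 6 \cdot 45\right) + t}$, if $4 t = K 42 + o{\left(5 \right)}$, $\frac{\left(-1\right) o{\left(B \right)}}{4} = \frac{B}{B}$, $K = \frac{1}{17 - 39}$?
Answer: $\frac{44}{13619} \approx 0.0032308$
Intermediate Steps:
$K = - \frac{1}{22}$ ($K = \frac{1}{-22} = - \frac{1}{22} \approx -0.045455$)
$o{\left(B \right)} = -4$ ($o{\left(B \right)} = - 4 \frac{B}{B} = \left(-4\right) 1 = -4$)
$t = - \frac{65}{44}$ ($t = \frac{\left(- \frac{1}{22}\right) 42 - 4}{4} = \frac{- \frac{21}{11} - 4}{4} = \frac{1}{4} \left(- \frac{65}{11}\right) = - \frac{65}{44} \approx -1.4773$)
$\frac{1}{\left(41 + 6 \cdot 45\right) + t} = \frac{1}{\left(41 + 6 \cdot 45\right) - \frac{65}{44}} = \frac{1}{\left(41 + 270\right) - \frac{65}{44}} = \frac{1}{311 - \frac{65}{44}} = \frac{1}{\frac{13619}{44}} = \frac{44}{13619}$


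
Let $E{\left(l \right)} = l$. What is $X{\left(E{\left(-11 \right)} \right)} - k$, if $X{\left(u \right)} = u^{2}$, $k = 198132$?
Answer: $-198011$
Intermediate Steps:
$X{\left(E{\left(-11 \right)} \right)} - k = \left(-11\right)^{2} - 198132 = 121 - 198132 = -198011$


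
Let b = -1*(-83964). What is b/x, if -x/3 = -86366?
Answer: 13994/43183 ≈ 0.32406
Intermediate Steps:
x = 259098 (x = -3*(-86366) = 259098)
b = 83964
b/x = 83964/259098 = 83964*(1/259098) = 13994/43183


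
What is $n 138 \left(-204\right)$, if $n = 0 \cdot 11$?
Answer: $0$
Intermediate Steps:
$n = 0$
$n 138 \left(-204\right) = 0 \cdot 138 \left(-204\right) = 0 \left(-204\right) = 0$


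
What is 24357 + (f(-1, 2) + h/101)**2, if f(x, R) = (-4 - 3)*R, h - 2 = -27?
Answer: 250536478/10201 ≈ 24560.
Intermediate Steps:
h = -25 (h = 2 - 27 = -25)
f(x, R) = -7*R
24357 + (f(-1, 2) + h/101)**2 = 24357 + (-7*2 - 25/101)**2 = 24357 + (-14 - 25*1/101)**2 = 24357 + (-14 - 25/101)**2 = 24357 + (-1439/101)**2 = 24357 + 2070721/10201 = 250536478/10201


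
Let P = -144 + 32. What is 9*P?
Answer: -1008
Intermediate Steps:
P = -112
9*P = 9*(-112) = -1008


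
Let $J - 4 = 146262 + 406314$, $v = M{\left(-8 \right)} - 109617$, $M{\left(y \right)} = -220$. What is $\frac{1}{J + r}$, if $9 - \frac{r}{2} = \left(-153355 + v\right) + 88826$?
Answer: $\frac{1}{901330} \approx 1.1095 \cdot 10^{-6}$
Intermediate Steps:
$v = -109837$ ($v = -220 - 109617 = -109837$)
$J = 552580$ ($J = 4 + \left(146262 + 406314\right) = 4 + 552576 = 552580$)
$r = 348750$ ($r = 18 - 2 \left(\left(-153355 - 109837\right) + 88826\right) = 18 - 2 \left(-263192 + 88826\right) = 18 - -348732 = 18 + 348732 = 348750$)
$\frac{1}{J + r} = \frac{1}{552580 + 348750} = \frac{1}{901330}$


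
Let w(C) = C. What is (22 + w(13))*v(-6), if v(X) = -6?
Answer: -210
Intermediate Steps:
(22 + w(13))*v(-6) = (22 + 13)*(-6) = 35*(-6) = -210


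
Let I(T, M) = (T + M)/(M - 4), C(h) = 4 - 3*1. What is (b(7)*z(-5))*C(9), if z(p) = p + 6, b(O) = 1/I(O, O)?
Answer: 3/14 ≈ 0.21429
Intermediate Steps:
C(h) = 1 (C(h) = 4 - 3 = 1)
I(T, M) = (M + T)/(-4 + M)
b(O) = (-4 + O)/(2*O) (b(O) = 1/((O + O)/(-4 + O)) = 1/((2*O)/(-4 + O)) = 1/(2*O/(-4 + O)) = (-4 + O)/(2*O))
z(p) = 6 + p
(b(7)*z(-5))*C(9) = (((½)*(-4 + 7)/7)*(6 - 5))*1 = (((½)*(⅐)*3)*1)*1 = ((3/14)*1)*1 = (3/14)*1 = 3/14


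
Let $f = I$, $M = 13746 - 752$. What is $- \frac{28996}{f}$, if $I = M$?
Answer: $- \frac{14498}{6497} \approx -2.2315$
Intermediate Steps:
$M = 12994$ ($M = 13746 - 752 = 12994$)
$I = 12994$
$f = 12994$
$- \frac{28996}{f} = - \frac{28996}{12994} = \left(-28996\right) \frac{1}{12994} = - \frac{14498}{6497}$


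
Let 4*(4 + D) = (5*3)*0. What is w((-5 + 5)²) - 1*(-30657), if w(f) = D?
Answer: 30653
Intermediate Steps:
D = -4 (D = -4 + ((5*3)*0)/4 = -4 + (15*0)/4 = -4 + (¼)*0 = -4 + 0 = -4)
w(f) = -4
w((-5 + 5)²) - 1*(-30657) = -4 - 1*(-30657) = -4 + 30657 = 30653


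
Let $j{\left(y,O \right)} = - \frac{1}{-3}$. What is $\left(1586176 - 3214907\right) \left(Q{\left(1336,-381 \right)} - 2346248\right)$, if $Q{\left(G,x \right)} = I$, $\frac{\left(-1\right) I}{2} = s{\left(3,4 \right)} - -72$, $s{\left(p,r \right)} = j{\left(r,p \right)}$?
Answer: $\frac{11464927423118}{3} \approx 3.8216 \cdot 10^{12}$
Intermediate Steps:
$j{\left(y,O \right)} = \frac{1}{3}$ ($j{\left(y,O \right)} = \left(-1\right) \left(- \frac{1}{3}\right) = \frac{1}{3}$)
$s{\left(p,r \right)} = \frac{1}{3}$
$I = - \frac{434}{3}$ ($I = - 2 \left(\frac{1}{3} - -72\right) = - 2 \left(\frac{1}{3} + 72\right) = \left(-2\right) \frac{217}{3} = - \frac{434}{3} \approx -144.67$)
$Q{\left(G,x \right)} = - \frac{434}{3}$
$\left(1586176 - 3214907\right) \left(Q{\left(1336,-381 \right)} - 2346248\right) = \left(1586176 - 3214907\right) \left(- \frac{434}{3} - 2346248\right) = \left(-1628731\right) \left(- \frac{7039178}{3}\right) = \frac{11464927423118}{3}$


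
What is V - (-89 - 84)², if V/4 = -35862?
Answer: -173377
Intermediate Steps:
V = -143448 (V = 4*(-35862) = -143448)
V - (-89 - 84)² = -143448 - (-89 - 84)² = -143448 - 1*(-173)² = -143448 - 1*29929 = -143448 - 29929 = -173377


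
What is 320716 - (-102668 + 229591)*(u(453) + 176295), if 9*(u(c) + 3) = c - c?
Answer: -22375188800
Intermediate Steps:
u(c) = -3 (u(c) = -3 + (c - c)/9 = -3 + (⅑)*0 = -3 + 0 = -3)
320716 - (-102668 + 229591)*(u(453) + 176295) = 320716 - (-102668 + 229591)*(-3 + 176295) = 320716 - 126923*176292 = 320716 - 1*22375509516 = 320716 - 22375509516 = -22375188800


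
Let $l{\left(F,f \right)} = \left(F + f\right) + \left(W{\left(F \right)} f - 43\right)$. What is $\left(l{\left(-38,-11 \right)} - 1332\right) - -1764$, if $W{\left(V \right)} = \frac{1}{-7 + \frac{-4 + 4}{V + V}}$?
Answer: $\frac{2391}{7} \approx 341.57$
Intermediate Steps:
$W{\left(V \right)} = - \frac{1}{7}$ ($W{\left(V \right)} = \frac{1}{-7 + \frac{0}{2 V}} = \frac{1}{-7 + 0 \frac{1}{2 V}} = \frac{1}{-7 + 0} = \frac{1}{-7} = - \frac{1}{7}$)
$l{\left(F,f \right)} = -43 + F + \frac{6 f}{7}$ ($l{\left(F,f \right)} = \left(F + f\right) - \left(43 + \frac{f}{7}\right) = -43 + F + \frac{6 f}{7}$)
$\left(l{\left(-38,-11 \right)} - 1332\right) - -1764 = \left(\left(-43 - 38 + \frac{6}{7} \left(-11\right)\right) - 1332\right) - -1764 = \left(\left(-43 - 38 - \frac{66}{7}\right) - 1332\right) + 1764 = \left(- \frac{633}{7} - 1332\right) + 1764 = - \frac{9957}{7} + 1764 = \frac{2391}{7}$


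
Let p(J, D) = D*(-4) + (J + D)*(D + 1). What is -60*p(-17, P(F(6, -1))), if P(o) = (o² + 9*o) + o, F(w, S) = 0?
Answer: 1020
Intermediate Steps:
P(o) = o² + 10*o
p(J, D) = -4*D + (1 + D)*(D + J) (p(J, D) = -4*D + (D + J)*(1 + D) = -4*D + (1 + D)*(D + J))
-60*p(-17, P(F(6, -1))) = -60*(-17 + (0*(10 + 0))² - 0*(10 + 0) + (0*(10 + 0))*(-17)) = -60*(-17 + (0*10)² - 0*10 + (0*10)*(-17)) = -60*(-17 + 0² - 3*0 + 0*(-17)) = -60*(-17 + 0 + 0 + 0) = -60*(-17) = 1020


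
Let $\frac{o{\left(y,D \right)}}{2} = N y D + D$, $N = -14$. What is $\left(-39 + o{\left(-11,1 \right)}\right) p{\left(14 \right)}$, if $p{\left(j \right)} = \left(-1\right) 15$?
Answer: $-4065$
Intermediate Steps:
$o{\left(y,D \right)} = 2 D - 28 D y$ ($o{\left(y,D \right)} = 2 \left(- 14 y D + D\right) = 2 \left(- 14 D y + D\right) = 2 \left(D - 14 D y\right) = 2 D - 28 D y$)
$p{\left(j \right)} = -15$
$\left(-39 + o{\left(-11,1 \right)}\right) p{\left(14 \right)} = \left(-39 + 2 \cdot 1 \left(1 - -154\right)\right) \left(-15\right) = \left(-39 + 2 \cdot 1 \left(1 + 154\right)\right) \left(-15\right) = \left(-39 + 2 \cdot 1 \cdot 155\right) \left(-15\right) = \left(-39 + 310\right) \left(-15\right) = 271 \left(-15\right) = -4065$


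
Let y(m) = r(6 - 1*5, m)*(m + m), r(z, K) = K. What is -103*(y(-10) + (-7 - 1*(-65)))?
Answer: -26574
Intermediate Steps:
y(m) = 2*m² (y(m) = m*(m + m) = m*(2*m) = 2*m²)
-103*(y(-10) + (-7 - 1*(-65))) = -103*(2*(-10)² + (-7 - 1*(-65))) = -103*(2*100 + (-7 + 65)) = -103*(200 + 58) = -103*258 = -26574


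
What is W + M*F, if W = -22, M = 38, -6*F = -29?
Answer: 485/3 ≈ 161.67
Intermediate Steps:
F = 29/6 (F = -⅙*(-29) = 29/6 ≈ 4.8333)
W + M*F = -22 + 38*(29/6) = -22 + 551/3 = 485/3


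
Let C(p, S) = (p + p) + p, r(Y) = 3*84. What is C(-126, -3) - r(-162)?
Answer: -630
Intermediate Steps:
r(Y) = 252
C(p, S) = 3*p (C(p, S) = 2*p + p = 3*p)
C(-126, -3) - r(-162) = 3*(-126) - 1*252 = -378 - 252 = -630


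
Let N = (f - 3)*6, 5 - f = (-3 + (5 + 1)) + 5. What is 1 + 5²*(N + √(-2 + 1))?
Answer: -899 + 25*I ≈ -899.0 + 25.0*I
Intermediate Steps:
f = -3 (f = 5 - ((-3 + (5 + 1)) + 5) = 5 - ((-3 + 6) + 5) = 5 - (3 + 5) = 5 - 1*8 = 5 - 8 = -3)
N = -36 (N = (-3 - 3)*6 = -6*6 = -36)
1 + 5²*(N + √(-2 + 1)) = 1 + 5²*(-36 + √(-2 + 1)) = 1 + 25*(-36 + √(-1)) = 1 + 25*(-36 + I) = 1 + (-900 + 25*I) = -899 + 25*I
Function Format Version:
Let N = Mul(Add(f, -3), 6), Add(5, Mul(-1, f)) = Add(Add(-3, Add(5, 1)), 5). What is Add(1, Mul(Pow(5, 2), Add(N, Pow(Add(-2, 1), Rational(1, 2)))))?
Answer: Add(-899, Mul(25, I)) ≈ Add(-899.00, Mul(25.000, I))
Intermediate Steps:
f = -3 (f = Add(5, Mul(-1, Add(Add(-3, Add(5, 1)), 5))) = Add(5, Mul(-1, Add(Add(-3, 6), 5))) = Add(5, Mul(-1, Add(3, 5))) = Add(5, Mul(-1, 8)) = Add(5, -8) = -3)
N = -36 (N = Mul(Add(-3, -3), 6) = Mul(-6, 6) = -36)
Add(1, Mul(Pow(5, 2), Add(N, Pow(Add(-2, 1), Rational(1, 2))))) = Add(1, Mul(Pow(5, 2), Add(-36, Pow(Add(-2, 1), Rational(1, 2))))) = Add(1, Mul(25, Add(-36, Pow(-1, Rational(1, 2))))) = Add(1, Mul(25, Add(-36, I))) = Add(1, Add(-900, Mul(25, I))) = Add(-899, Mul(25, I))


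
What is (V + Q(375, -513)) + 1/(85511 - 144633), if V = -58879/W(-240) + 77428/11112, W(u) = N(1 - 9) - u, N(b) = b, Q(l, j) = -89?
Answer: -3199020368675/9525973128 ≈ -335.82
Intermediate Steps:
W(u) = -8 - u (W(u) = (1 - 9) - u = -8 - u)
V = -79537519/322248 (V = -58879/(-8 - 1*(-240)) + 77428/11112 = -58879/(-8 + 240) + 77428*(1/11112) = -58879/232 + 19357/2778 = -79537519/322248 ≈ -246.82)
(V + Q(375, -513)) + 1/(85511 - 144633) = (-79537519/322248 - 89) + 1/(85511 - 144633) = -108217591/322248 + 1/(-59122) = -108217591/322248 - 1/59122 = -3199020368675/9525973128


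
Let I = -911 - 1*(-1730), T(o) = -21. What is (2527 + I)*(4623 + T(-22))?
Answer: 15398292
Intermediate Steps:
I = 819 (I = -911 + 1730 = 819)
(2527 + I)*(4623 + T(-22)) = (2527 + 819)*(4623 - 21) = 3346*4602 = 15398292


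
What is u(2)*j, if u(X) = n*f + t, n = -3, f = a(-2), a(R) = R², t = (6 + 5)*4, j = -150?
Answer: -4800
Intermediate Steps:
t = 44 (t = 11*4 = 44)
f = 4 (f = (-2)² = 4)
u(X) = 32 (u(X) = -3*4 + 44 = -12 + 44 = 32)
u(2)*j = 32*(-150) = -4800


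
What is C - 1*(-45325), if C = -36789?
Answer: 8536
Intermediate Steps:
C - 1*(-45325) = -36789 - 1*(-45325) = -36789 + 45325 = 8536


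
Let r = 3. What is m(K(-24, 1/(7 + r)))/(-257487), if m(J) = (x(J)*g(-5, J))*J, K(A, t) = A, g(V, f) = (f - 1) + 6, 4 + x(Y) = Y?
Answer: 4256/85829 ≈ 0.049587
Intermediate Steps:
x(Y) = -4 + Y
g(V, f) = 5 + f (g(V, f) = (-1 + f) + 6 = 5 + f)
m(J) = J*(-4 + J)*(5 + J) (m(J) = ((-4 + J)*(5 + J))*J = J*(-4 + J)*(5 + J))
m(K(-24, 1/(7 + r)))/(-257487) = -24*(-4 - 24)*(5 - 24)/(-257487) = -24*(-28)*(-19)*(-1/257487) = -12768*(-1/257487) = 4256/85829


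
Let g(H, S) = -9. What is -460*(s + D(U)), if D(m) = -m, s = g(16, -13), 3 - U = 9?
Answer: 1380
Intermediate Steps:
U = -6 (U = 3 - 1*9 = 3 - 9 = -6)
s = -9
-460*(s + D(U)) = -460*(-9 - 1*(-6)) = -460*(-9 + 6) = -460*(-3) = 1380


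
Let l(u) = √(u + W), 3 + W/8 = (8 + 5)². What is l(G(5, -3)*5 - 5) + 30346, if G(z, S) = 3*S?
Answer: 30346 + 3*√142 ≈ 30382.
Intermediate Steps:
W = 1328 (W = -24 + 8*(8 + 5)² = -24 + 8*13² = -24 + 8*169 = -24 + 1352 = 1328)
l(u) = √(1328 + u) (l(u) = √(u + 1328) = √(1328 + u))
l(G(5, -3)*5 - 5) + 30346 = √(1328 + ((3*(-3))*5 - 5)) + 30346 = √(1328 + (-9*5 - 5)) + 30346 = √(1328 + (-45 - 5)) + 30346 = √(1328 - 50) + 30346 = √1278 + 30346 = 3*√142 + 30346 = 30346 + 3*√142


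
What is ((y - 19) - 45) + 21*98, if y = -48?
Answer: 1946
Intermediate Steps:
((y - 19) - 45) + 21*98 = ((-48 - 19) - 45) + 21*98 = (-67 - 45) + 2058 = -112 + 2058 = 1946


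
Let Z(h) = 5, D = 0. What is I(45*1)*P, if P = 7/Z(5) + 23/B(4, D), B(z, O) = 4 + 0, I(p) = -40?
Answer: -286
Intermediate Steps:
B(z, O) = 4
P = 143/20 (P = 7/5 + 23/4 = 143/20 ≈ 7.1500)
I(45*1)*P = -40*143/20 = -286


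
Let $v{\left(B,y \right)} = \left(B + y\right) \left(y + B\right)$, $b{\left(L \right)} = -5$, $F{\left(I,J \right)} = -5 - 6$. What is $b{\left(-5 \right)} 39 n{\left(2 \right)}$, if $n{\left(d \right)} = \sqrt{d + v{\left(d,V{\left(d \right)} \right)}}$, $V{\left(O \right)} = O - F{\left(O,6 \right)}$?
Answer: $- 195 \sqrt{227} \approx -2938.0$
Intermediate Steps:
$F{\left(I,J \right)} = -11$ ($F{\left(I,J \right)} = -5 - 6 = -11$)
$V{\left(O \right)} = 11 + O$ ($V{\left(O \right)} = O - -11 = O + 11 = 11 + O$)
$v{\left(B,y \right)} = \left(B + y\right)^{2}$ ($v{\left(B,y \right)} = \left(B + y\right) \left(B + y\right) = \left(B + y\right)^{2}$)
$n{\left(d \right)} = \sqrt{d + \left(11 + 2 d\right)^{2}}$ ($n{\left(d \right)} = \sqrt{d + \left(d + \left(11 + d\right)\right)^{2}} = \sqrt{d + \left(11 + 2 d\right)^{2}}$)
$b{\left(-5 \right)} 39 n{\left(2 \right)} = \left(-5\right) 39 \sqrt{2 + \left(11 + 2 \cdot 2\right)^{2}} = - 195 \sqrt{2 + \left(11 + 4\right)^{2}} = - 195 \sqrt{2 + 15^{2}} = - 195 \sqrt{2 + 225} = - 195 \sqrt{227}$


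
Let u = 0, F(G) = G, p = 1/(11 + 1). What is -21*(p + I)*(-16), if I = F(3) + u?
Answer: 1036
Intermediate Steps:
p = 1/12 ≈ 0.083333
I = 3 (I = 3 + 0 = 3)
-21*(p + I)*(-16) = -21*(1/12 + 3)*(-16) = -21*37/12*(-16) = -259/4*(-16) = 1036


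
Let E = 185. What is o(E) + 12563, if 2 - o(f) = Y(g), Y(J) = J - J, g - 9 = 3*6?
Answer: 12565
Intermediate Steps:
g = 27 (g = 9 + 3*6 = 9 + 18 = 27)
Y(J) = 0
o(f) = 2 (o(f) = 2 - 1*0 = 2 + 0 = 2)
o(E) + 12563 = 2 + 12563 = 12565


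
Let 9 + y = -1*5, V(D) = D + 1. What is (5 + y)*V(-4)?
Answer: 27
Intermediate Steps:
V(D) = 1 + D
y = -14 (y = -9 - 1*5 = -9 - 5 = -14)
(5 + y)*V(-4) = (5 - 14)*(1 - 4) = -9*(-3) = 27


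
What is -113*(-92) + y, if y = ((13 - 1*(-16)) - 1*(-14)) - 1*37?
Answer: 10402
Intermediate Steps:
y = 6 (y = ((13 + 16) + 14) - 37 = (29 + 14) - 37 = 43 - 37 = 6)
-113*(-92) + y = -113*(-92) + 6 = 10396 + 6 = 10402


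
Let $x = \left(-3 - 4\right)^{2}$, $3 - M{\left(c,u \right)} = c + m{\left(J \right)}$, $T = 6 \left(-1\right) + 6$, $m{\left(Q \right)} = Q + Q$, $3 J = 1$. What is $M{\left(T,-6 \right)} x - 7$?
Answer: $\frac{322}{3} \approx 107.33$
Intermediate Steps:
$J = \frac{1}{3}$ ($J = \frac{1}{3} \cdot 1 = \frac{1}{3} \approx 0.33333$)
$m{\left(Q \right)} = 2 Q$
$T = 0$ ($T = -6 + 6 = 0$)
$M{\left(c,u \right)} = \frac{7}{3} - c$ ($M{\left(c,u \right)} = 3 - \left(c + 2 \cdot \frac{1}{3}\right) = 3 - \left(c + \frac{2}{3}\right) = 3 - \left(\frac{2}{3} + c\right) = \frac{7}{3} - c$)
$x = 49$ ($x = \left(-3 - 4\right)^{2} = \left(-7\right)^{2} = 49$)
$M{\left(T,-6 \right)} x - 7 = \left(\frac{7}{3} - 0\right) 49 - 7 = \left(\frac{7}{3} + 0\right) 49 - 7 = \frac{7}{3} \cdot 49 - 7 = \frac{343}{3} - 7 = \frac{322}{3}$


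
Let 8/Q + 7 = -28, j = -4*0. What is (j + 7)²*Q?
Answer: -56/5 ≈ -11.200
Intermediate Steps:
j = 0
Q = -8/35 (Q = 8/(-7 - 28) = 8/(-35) = 8*(-1/35) = -8/35 ≈ -0.22857)
(j + 7)²*Q = (0 + 7)²*(-8/35) = 7²*(-8/35) = 49*(-8/35) = -56/5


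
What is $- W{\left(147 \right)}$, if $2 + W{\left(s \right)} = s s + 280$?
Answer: $-21887$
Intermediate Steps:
$W{\left(s \right)} = 278 + s^{2}$ ($W{\left(s \right)} = -2 + \left(s s + 280\right) = -2 + \left(s^{2} + 280\right) = -2 + \left(280 + s^{2}\right) = 278 + s^{2}$)
$- W{\left(147 \right)} = - (278 + 147^{2}) = - (278 + 21609) = \left(-1\right) 21887 = -21887$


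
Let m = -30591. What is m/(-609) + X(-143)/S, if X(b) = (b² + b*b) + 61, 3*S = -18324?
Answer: 17989533/413308 ≈ 43.526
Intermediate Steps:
S = -6108 (S = (⅓)*(-18324) = -6108)
X(b) = 61 + 2*b² (X(b) = (b² + b²) + 61 = 2*b² + 61 = 61 + 2*b²)
m/(-609) + X(-143)/S = -30591/(-609) + (61 + 2*(-143)²)/(-6108) = -30591*(-1/609) + (61 + 2*20449)*(-1/6108) = 10197/203 + (61 + 40898)*(-1/6108) = 10197/203 + 40959*(-1/6108) = 10197/203 - 13653/2036 = 17989533/413308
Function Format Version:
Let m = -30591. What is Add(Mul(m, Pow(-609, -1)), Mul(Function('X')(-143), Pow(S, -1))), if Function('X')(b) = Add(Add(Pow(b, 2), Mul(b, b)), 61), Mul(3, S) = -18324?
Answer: Rational(17989533, 413308) ≈ 43.526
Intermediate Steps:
S = -6108 (S = Mul(Rational(1, 3), -18324) = -6108)
Function('X')(b) = Add(61, Mul(2, Pow(b, 2))) (Function('X')(b) = Add(Add(Pow(b, 2), Pow(b, 2)), 61) = Add(Mul(2, Pow(b, 2)), 61) = Add(61, Mul(2, Pow(b, 2))))
Add(Mul(m, Pow(-609, -1)), Mul(Function('X')(-143), Pow(S, -1))) = Add(Mul(-30591, Pow(-609, -1)), Mul(Add(61, Mul(2, Pow(-143, 2))), Pow(-6108, -1))) = Add(Mul(-30591, Rational(-1, 609)), Mul(Add(61, Mul(2, 20449)), Rational(-1, 6108))) = Add(Rational(10197, 203), Mul(Add(61, 40898), Rational(-1, 6108))) = Add(Rational(10197, 203), Mul(40959, Rational(-1, 6108))) = Add(Rational(10197, 203), Rational(-13653, 2036)) = Rational(17989533, 413308)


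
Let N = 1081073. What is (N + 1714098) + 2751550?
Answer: 5546721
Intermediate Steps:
(N + 1714098) + 2751550 = (1081073 + 1714098) + 2751550 = 2795171 + 2751550 = 5546721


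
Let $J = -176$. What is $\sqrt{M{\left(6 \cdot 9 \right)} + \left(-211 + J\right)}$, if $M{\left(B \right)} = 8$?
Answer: $i \sqrt{379} \approx 19.468 i$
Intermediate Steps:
$\sqrt{M{\left(6 \cdot 9 \right)} + \left(-211 + J\right)} = \sqrt{8 - 387} = \sqrt{-379} = i \sqrt{379}$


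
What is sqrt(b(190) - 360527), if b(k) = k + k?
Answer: I*sqrt(360147) ≈ 600.12*I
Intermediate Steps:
b(k) = 2*k
sqrt(b(190) - 360527) = sqrt(2*190 - 360527) = sqrt(380 - 360527) = sqrt(-360147) = I*sqrt(360147)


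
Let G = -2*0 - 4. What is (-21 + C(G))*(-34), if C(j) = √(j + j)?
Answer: 714 - 68*I*√2 ≈ 714.0 - 96.167*I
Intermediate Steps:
G = -4 (G = 0 - 4 = -4)
C(j) = √2*√j (C(j) = √(2*j) = √2*√j)
(-21 + C(G))*(-34) = (-21 + √2*√(-4))*(-34) = (-21 + √2*(2*I))*(-34) = (-21 + 2*I*√2)*(-34) = 714 - 68*I*√2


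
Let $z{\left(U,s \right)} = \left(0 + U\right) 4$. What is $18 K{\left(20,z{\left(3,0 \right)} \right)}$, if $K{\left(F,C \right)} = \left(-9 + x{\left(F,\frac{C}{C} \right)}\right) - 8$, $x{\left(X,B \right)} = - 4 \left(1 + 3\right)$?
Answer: $-594$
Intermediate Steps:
$z{\left(U,s \right)} = 4 U$ ($z{\left(U,s \right)} = U 4 = 4 U$)
$x{\left(X,B \right)} = -16$ ($x{\left(X,B \right)} = \left(-4\right) 4 = -16$)
$K{\left(F,C \right)} = -33$ ($K{\left(F,C \right)} = \left(-9 - 16\right) - 8 = -25 - 8 = -33$)
$18 K{\left(20,z{\left(3,0 \right)} \right)} = 18 \left(-33\right) = -594$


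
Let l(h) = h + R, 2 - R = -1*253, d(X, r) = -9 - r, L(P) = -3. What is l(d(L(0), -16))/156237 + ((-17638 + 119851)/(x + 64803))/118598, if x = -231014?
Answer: 270981636745/162094178579694 ≈ 0.0016718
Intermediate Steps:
R = 255 (R = 2 - (-1)*253 = 2 - 1*(-253) = 2 + 253 = 255)
l(h) = 255 + h (l(h) = h + 255 = 255 + h)
l(d(L(0), -16))/156237 + ((-17638 + 119851)/(x + 64803))/118598 = (255 + (-9 - 1*(-16)))/156237 + ((-17638 + 119851)/(-231014 + 64803))/118598 = (255 + (-9 + 16))*(1/156237) + (102213/(-166211))*(1/118598) = (255 + 7)*(1/156237) + (102213*(-1/166211))*(1/118598) = 262*(1/156237) - 102213/166211*1/118598 = 262/156237 - 102213/19712292178 = 270981636745/162094178579694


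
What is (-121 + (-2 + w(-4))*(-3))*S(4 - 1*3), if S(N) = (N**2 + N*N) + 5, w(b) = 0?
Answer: -805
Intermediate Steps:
S(N) = 5 + 2*N**2 (S(N) = (N**2 + N**2) + 5 = 2*N**2 + 5 = 5 + 2*N**2)
(-121 + (-2 + w(-4))*(-3))*S(4 - 1*3) = (-121 + (-2 + 0)*(-3))*(5 + 2*(4 - 1*3)**2) = (-121 - 2*(-3))*(5 + 2*(4 - 3)**2) = (-121 + 6)*(5 + 2*1**2) = -115*(5 + 2*1) = -115*(5 + 2) = -115*7 = -805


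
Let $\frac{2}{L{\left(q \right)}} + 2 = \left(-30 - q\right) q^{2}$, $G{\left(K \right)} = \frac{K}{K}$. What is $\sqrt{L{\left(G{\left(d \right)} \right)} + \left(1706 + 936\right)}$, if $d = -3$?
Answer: $\frac{4 \sqrt{179817}}{33} \approx 51.4$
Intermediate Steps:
$G{\left(K \right)} = 1$
$L{\left(q \right)} = \frac{2}{-2 + q^{2} \left(-30 - q\right)}$ ($L{\left(q \right)} = \frac{2}{-2 + \left(-30 - q\right) q^{2}} = \frac{2}{-2 + q^{2} \left(-30 - q\right)}$)
$\sqrt{L{\left(G{\left(d \right)} \right)} + \left(1706 + 936\right)} = \sqrt{- \frac{2}{2 + 1^{3} + 30 \cdot 1^{2}} + \left(1706 + 936\right)} = \sqrt{- \frac{2}{2 + 1 + 30 \cdot 1} + 2642} = \sqrt{- \frac{2}{2 + 1 + 30} + 2642} = \sqrt{- \frac{2}{33} + 2642} = \sqrt{\frac{87184}{33}} = \frac{4 \sqrt{179817}}{33}$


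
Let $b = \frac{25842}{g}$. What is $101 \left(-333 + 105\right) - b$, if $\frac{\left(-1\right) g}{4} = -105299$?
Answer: $- \frac{4849663665}{210598} \approx -23028.0$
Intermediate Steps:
$g = 421196$ ($g = \left(-4\right) \left(-105299\right) = 421196$)
$b = \frac{12921}{210598}$ ($b = \frac{25842}{421196} = 25842 \cdot \frac{1}{421196} = \frac{12921}{210598} \approx 0.061354$)
$101 \left(-333 + 105\right) - b = 101 \left(-333 + 105\right) - \frac{12921}{210598} = 101 \left(-228\right) - \frac{12921}{210598} = -23028 - \frac{12921}{210598} = - \frac{4849663665}{210598}$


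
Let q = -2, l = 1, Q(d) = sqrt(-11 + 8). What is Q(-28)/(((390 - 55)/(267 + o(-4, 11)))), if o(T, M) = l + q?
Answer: 266*I*sqrt(3)/335 ≈ 1.3753*I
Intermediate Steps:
Q(d) = I*sqrt(3) (Q(d) = sqrt(-3) = I*sqrt(3))
o(T, M) = -1 (o(T, M) = 1 - 2 = -1)
Q(-28)/(((390 - 55)/(267 + o(-4, 11)))) = (I*sqrt(3))/(((390 - 55)/(267 - 1))) = (I*sqrt(3))/((335/266)) = (I*sqrt(3))/((335*(1/266))) = (I*sqrt(3))/(335/266) = (I*sqrt(3))*(266/335) = 266*I*sqrt(3)/335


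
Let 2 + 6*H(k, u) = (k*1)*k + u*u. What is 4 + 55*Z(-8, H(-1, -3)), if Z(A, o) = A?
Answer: -436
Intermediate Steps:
H(k, u) = -1/3 + k**2/6 + u**2/6 (H(k, u) = -1/3 + ((k*1)*k + u*u)/6 = -1/3 + (k*k + u**2)/6 = -1/3 + (k**2 + u**2)/6 = -1/3 + (k**2/6 + u**2/6) = -1/3 + k**2/6 + u**2/6)
4 + 55*Z(-8, H(-1, -3)) = 4 + 55*(-8) = 4 - 440 = -436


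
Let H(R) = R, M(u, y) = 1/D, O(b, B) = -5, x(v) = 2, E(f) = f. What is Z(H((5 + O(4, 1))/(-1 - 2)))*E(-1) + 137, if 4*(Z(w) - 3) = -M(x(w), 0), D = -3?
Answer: 1607/12 ≈ 133.92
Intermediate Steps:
M(u, y) = -⅓ (M(u, y) = 1/(-3) = -⅓)
Z(w) = 37/12 (Z(w) = 3 + (-1*(-⅓))/4 = 3 + (¼)*(⅓) = 3 + 1/12 = 37/12)
Z(H((5 + O(4, 1))/(-1 - 2)))*E(-1) + 137 = (37/12)*(-1) + 137 = -37/12 + 137 = 1607/12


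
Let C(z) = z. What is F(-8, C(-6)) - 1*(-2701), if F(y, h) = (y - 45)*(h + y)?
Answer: 3443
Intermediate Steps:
F(y, h) = (-45 + y)*(h + y)
F(-8, C(-6)) - 1*(-2701) = ((-8)**2 - 45*(-6) - 45*(-8) - 6*(-8)) - 1*(-2701) = (64 + 270 + 360 + 48) + 2701 = 742 + 2701 = 3443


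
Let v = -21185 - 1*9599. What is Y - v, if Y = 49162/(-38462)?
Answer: 591982523/19231 ≈ 30783.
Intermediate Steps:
Y = -24581/19231 (Y = 49162*(-1/38462) = -24581/19231 ≈ -1.2782)
v = -30784 (v = -21185 - 9599 = -30784)
Y - v = -24581/19231 - 1*(-30784) = -24581/19231 + 30784 = 591982523/19231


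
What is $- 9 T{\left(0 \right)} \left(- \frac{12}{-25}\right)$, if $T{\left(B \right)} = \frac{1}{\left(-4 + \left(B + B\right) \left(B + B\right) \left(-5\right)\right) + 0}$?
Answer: $\frac{27}{25} \approx 1.08$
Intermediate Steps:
$T{\left(B \right)} = \frac{1}{-4 - 20 B^{2}}$ ($T{\left(B \right)} = \frac{1}{\left(-4 + 2 B 2 B \left(-5\right)\right) + 0} = \frac{1}{\left(-4 + 4 B^{2} \left(-5\right)\right) + 0} = \frac{1}{\left(-4 - 20 B^{2}\right) + 0} = \frac{1}{-4 - 20 B^{2}}$)
$- 9 T{\left(0 \right)} \left(- \frac{12}{-25}\right) = - 9 \left(- \frac{1}{4 + 20 \cdot 0^{2}}\right) \left(- \frac{12}{-25}\right) = - 9 \left(- \frac{1}{4 + 20 \cdot 0}\right) \left(\left(-12\right) \left(- \frac{1}{25}\right)\right) = - 9 \left(- \frac{1}{4 + 0}\right) \frac{12}{25} = - 9 \left(- \frac{1}{4}\right) \frac{12}{25} = - 9 \left(\left(-1\right) \frac{1}{4}\right) \frac{12}{25} = \left(-9\right) \left(- \frac{1}{4}\right) \frac{12}{25} = \frac{9}{4} \cdot \frac{12}{25} = \frac{27}{25}$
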